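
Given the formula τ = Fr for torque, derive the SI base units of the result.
Units of each symbol in τ = Fr:
  F (force): kg·m/s²
  r (lever arm): m

Multiplying the contributions: [kg·m/s²] · [m]
Adding exponents of each base unit: kg: 1, m: 2, s: -2
SI base units of torque: kg·m²/s²

Answer: kg·m²/s²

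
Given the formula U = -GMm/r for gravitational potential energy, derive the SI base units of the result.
Units of each symbol in U = -GMm/r:
  G (gravitational constant): m³/(kg·s²)
  M (mass): kg
  m (mass): kg
  r (distance): m  → in the denominator, contributes 1/m
  The minus sign does not affect the units.

Multiplying the contributions: [m³/(kg·s²)] · [kg] · [kg] · [1/m]
Adding exponents of each base unit: kg: 1, m: 2, s: -2
SI base units of gravitational potential energy: kg·m²/s²

Answer: kg·m²/s²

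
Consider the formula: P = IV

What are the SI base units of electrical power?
Units of each symbol in P = IV:
  I (current): A
  V (voltage, in volts): kg·m²/(s³·A)

Multiplying the contributions: [A] · [kg·m²/(s³·A)]
Adding exponents of each base unit: kg: 1, m: 2, s: -3
SI base units of electrical power: kg·m²/s³

Answer: kg·m²/s³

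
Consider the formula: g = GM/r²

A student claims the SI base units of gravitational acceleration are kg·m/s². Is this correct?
Units of each symbol in g = GM/r²:
  G (gravitational constant): m³/(kg·s²)
  M (mass): kg
  r (distance): m  → to the power 2 in the denominator, contributes 1/m²

Multiplying the contributions: [m³/(kg·s²)] · [kg] · [1/m²]
Adding exponents of each base unit: m: 1, s: -2
SI base units of gravitational acceleration: m/s²

The claimed units kg·m/s² (exponents kg: 1, m: 1, s: -2) do not match the derived units m/s² (exponents m: 1, s: -2), so the claim is incorrect.

Answer: No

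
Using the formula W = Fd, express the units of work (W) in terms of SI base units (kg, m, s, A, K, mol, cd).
Units of each symbol in W = Fd:
  F (force): kg·m/s²
  d (displacement): m

Multiplying the contributions: [kg·m/s²] · [m]
Adding exponents of each base unit: kg: 1, m: 2, s: -2
SI base units of work: kg·m²/s²

Answer: kg·m²/s²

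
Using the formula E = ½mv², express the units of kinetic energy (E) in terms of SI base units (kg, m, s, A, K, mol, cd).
Units of each symbol in E = ½mv²:
  m (mass): kg
  v (speed): m/s  → to the power 2, contributes m²/s²
  The factor ½ is dimensionless.

Multiplying the contributions: [kg] · [m²/s²]
Adding exponents of each base unit: kg: 1, m: 2, s: -2
SI base units of kinetic energy: kg·m²/s²

Answer: kg·m²/s²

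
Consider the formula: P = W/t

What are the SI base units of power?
Units of each symbol in P = W/t:
  W (work): kg·m²/s²
  t (time): s  → in the denominator, contributes 1/s

Multiplying the contributions: [kg·m²/s²] · [1/s]
Adding exponents of each base unit: kg: 1, m: 2, s: -3
SI base units of power: kg·m²/s³

Answer: kg·m²/s³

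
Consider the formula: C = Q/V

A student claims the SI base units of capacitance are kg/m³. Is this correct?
Units of each symbol in C = Q/V:
  Q (charge, in coulombs): s·A
  V (voltage, in volts): kg·m²/(s³·A)  → in the denominator, contributes s³·A/(kg·m²)

Multiplying the contributions: [s·A] · [s³·A/(kg·m²)]
Adding exponents of each base unit: kg: -1, m: -2, s: 4, A: 2
SI base units of capacitance: s⁴·A²/(kg·m²)

The claimed units kg/m³ (exponents kg: 1, m: -3) do not match the derived units s⁴·A²/(kg·m²) (exponents kg: -1, m: -2, s: 4, A: 2), so the claim is incorrect.

Answer: No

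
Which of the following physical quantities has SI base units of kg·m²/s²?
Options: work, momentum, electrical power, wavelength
Checking the SI base units of each option:
  work (W = Fd): kg·m²/s²  ✓ matches
  momentum (p = mv): kg·m/s  ✗
  electrical power (P = IV): kg·m²/s³  ✗
  wavelength (λ = v/f): m  ✗

Only work has units kg·m²/s².

Answer: work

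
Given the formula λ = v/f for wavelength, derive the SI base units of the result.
Units of each symbol in λ = v/f:
  v (wave speed): m/s
  f (frequency): 1/s  → in the denominator, contributes s

Multiplying the contributions: [m/s] · [s]
Adding exponents of each base unit: m: 1
SI base units of wavelength: m

Answer: m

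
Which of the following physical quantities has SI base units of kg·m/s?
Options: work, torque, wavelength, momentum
Checking the SI base units of each option:
  work (W = Fd): kg·m²/s²  ✗
  torque (τ = Fr): kg·m²/s²  ✗
  wavelength (λ = v/f): m  ✗
  momentum (p = mv): kg·m/s  ✓ matches

Only momentum has units kg·m/s.

Answer: momentum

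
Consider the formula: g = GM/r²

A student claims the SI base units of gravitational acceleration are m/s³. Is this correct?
Units of each symbol in g = GM/r²:
  G (gravitational constant): m³/(kg·s²)
  M (mass): kg
  r (distance): m  → to the power 2 in the denominator, contributes 1/m²

Multiplying the contributions: [m³/(kg·s²)] · [kg] · [1/m²]
Adding exponents of each base unit: m: 1, s: -2
SI base units of gravitational acceleration: m/s²

The claimed units m/s³ (exponents m: 1, s: -3) do not match the derived units m/s² (exponents m: 1, s: -2), so the claim is incorrect.

Answer: No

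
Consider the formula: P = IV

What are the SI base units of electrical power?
Units of each symbol in P = IV:
  I (current): A
  V (voltage, in volts): kg·m²/(s³·A)

Multiplying the contributions: [A] · [kg·m²/(s³·A)]
Adding exponents of each base unit: kg: 1, m: 2, s: -3
SI base units of electrical power: kg·m²/s³

Answer: kg·m²/s³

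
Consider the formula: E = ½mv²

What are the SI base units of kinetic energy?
Units of each symbol in E = ½mv²:
  m (mass): kg
  v (speed): m/s  → to the power 2, contributes m²/s²
  The factor ½ is dimensionless.

Multiplying the contributions: [kg] · [m²/s²]
Adding exponents of each base unit: kg: 1, m: 2, s: -2
SI base units of kinetic energy: kg·m²/s²

Answer: kg·m²/s²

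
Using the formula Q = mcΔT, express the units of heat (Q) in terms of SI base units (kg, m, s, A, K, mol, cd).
Units of each symbol in Q = mcΔT:
  m (mass): kg
  c (specific heat capacity, in J/(kg·K)): m²/(s²·K)
  ΔT (temperature change): K

Multiplying the contributions: [kg] · [m²/(s²·K)] · [K]
Adding exponents of each base unit: kg: 1, m: 2, s: -2
SI base units of heat: kg·m²/s²

Answer: kg·m²/s²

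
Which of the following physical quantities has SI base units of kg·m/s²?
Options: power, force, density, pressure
Checking the SI base units of each option:
  power (P = W/t): kg·m²/s³  ✗
  force (F = ma): kg·m/s²  ✓ matches
  density (ρ = m/V): kg/m³  ✗
  pressure (P = F/A): kg/(m·s²)  ✗

Only force has units kg·m/s².

Answer: force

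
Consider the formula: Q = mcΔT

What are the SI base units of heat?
Units of each symbol in Q = mcΔT:
  m (mass): kg
  c (specific heat capacity, in J/(kg·K)): m²/(s²·K)
  ΔT (temperature change): K

Multiplying the contributions: [kg] · [m²/(s²·K)] · [K]
Adding exponents of each base unit: kg: 1, m: 2, s: -2
SI base units of heat: kg·m²/s²

Answer: kg·m²/s²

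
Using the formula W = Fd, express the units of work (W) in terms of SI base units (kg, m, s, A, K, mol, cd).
Units of each symbol in W = Fd:
  F (force): kg·m/s²
  d (displacement): m

Multiplying the contributions: [kg·m/s²] · [m]
Adding exponents of each base unit: kg: 1, m: 2, s: -2
SI base units of work: kg·m²/s²

Answer: kg·m²/s²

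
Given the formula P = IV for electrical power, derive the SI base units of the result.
Units of each symbol in P = IV:
  I (current): A
  V (voltage, in volts): kg·m²/(s³·A)

Multiplying the contributions: [A] · [kg·m²/(s³·A)]
Adding exponents of each base unit: kg: 1, m: 2, s: -3
SI base units of electrical power: kg·m²/s³

Answer: kg·m²/s³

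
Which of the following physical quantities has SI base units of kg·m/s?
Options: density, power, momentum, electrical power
Checking the SI base units of each option:
  density (ρ = m/V): kg/m³  ✗
  power (P = W/t): kg·m²/s³  ✗
  momentum (p = mv): kg·m/s  ✓ matches
  electrical power (P = IV): kg·m²/s³  ✗

Only momentum has units kg·m/s.

Answer: momentum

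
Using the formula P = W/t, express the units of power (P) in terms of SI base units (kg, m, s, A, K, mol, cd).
Units of each symbol in P = W/t:
  W (work): kg·m²/s²
  t (time): s  → in the denominator, contributes 1/s

Multiplying the contributions: [kg·m²/s²] · [1/s]
Adding exponents of each base unit: kg: 1, m: 2, s: -3
SI base units of power: kg·m²/s³

Answer: kg·m²/s³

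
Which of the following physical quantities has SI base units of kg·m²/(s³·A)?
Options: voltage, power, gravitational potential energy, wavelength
Checking the SI base units of each option:
  voltage (V = IR): kg·m²/(s³·A)  ✓ matches
  power (P = W/t): kg·m²/s³  ✗
  gravitational potential energy (U = -GMm/r): kg·m²/s²  ✗
  wavelength (λ = v/f): m  ✗

Only voltage has units kg·m²/(s³·A).

Answer: voltage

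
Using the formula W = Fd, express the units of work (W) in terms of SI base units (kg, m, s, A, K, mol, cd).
Units of each symbol in W = Fd:
  F (force): kg·m/s²
  d (displacement): m

Multiplying the contributions: [kg·m/s²] · [m]
Adding exponents of each base unit: kg: 1, m: 2, s: -2
SI base units of work: kg·m²/s²

Answer: kg·m²/s²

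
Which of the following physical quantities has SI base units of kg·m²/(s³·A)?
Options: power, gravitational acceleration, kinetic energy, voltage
Checking the SI base units of each option:
  power (P = W/t): kg·m²/s³  ✗
  gravitational acceleration (g = GM/r²): m/s²  ✗
  kinetic energy (E = ½mv²): kg·m²/s²  ✗
  voltage (V = IR): kg·m²/(s³·A)  ✓ matches

Only voltage has units kg·m²/(s³·A).

Answer: voltage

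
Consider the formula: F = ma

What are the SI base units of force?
Units of each symbol in F = ma:
  m (mass): kg
  a (acceleration): m/s²

Multiplying the contributions: [kg] · [m/s²]
Adding exponents of each base unit: kg: 1, m: 1, s: -2
SI base units of force: kg·m/s²

Answer: kg·m/s²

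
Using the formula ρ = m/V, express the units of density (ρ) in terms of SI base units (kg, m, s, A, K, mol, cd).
Units of each symbol in ρ = m/V:
  m (mass): kg
  V (volume): m³  → in the denominator, contributes 1/m³

Multiplying the contributions: [kg] · [1/m³]
Adding exponents of each base unit: kg: 1, m: -3
SI base units of density: kg/m³

Answer: kg/m³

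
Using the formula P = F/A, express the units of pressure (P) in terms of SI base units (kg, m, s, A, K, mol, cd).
Units of each symbol in P = F/A:
  F (force): kg·m/s²
  A (area): m²  → in the denominator, contributes 1/m²

Multiplying the contributions: [kg·m/s²] · [1/m²]
Adding exponents of each base unit: kg: 1, m: -1, s: -2
SI base units of pressure: kg/(m·s²)

Answer: kg/(m·s²)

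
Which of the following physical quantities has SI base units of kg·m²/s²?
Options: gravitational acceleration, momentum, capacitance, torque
Checking the SI base units of each option:
  gravitational acceleration (g = GM/r²): m/s²  ✗
  momentum (p = mv): kg·m/s  ✗
  capacitance (C = Q/V): s⁴·A²/(kg·m²)  ✗
  torque (τ = Fr): kg·m²/s²  ✓ matches

Only torque has units kg·m²/s².

Answer: torque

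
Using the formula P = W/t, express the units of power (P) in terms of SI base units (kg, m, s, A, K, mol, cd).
Units of each symbol in P = W/t:
  W (work): kg·m²/s²
  t (time): s  → in the denominator, contributes 1/s

Multiplying the contributions: [kg·m²/s²] · [1/s]
Adding exponents of each base unit: kg: 1, m: 2, s: -3
SI base units of power: kg·m²/s³

Answer: kg·m²/s³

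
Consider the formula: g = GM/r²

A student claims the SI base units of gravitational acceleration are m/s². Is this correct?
Units of each symbol in g = GM/r²:
  G (gravitational constant): m³/(kg·s²)
  M (mass): kg
  r (distance): m  → to the power 2 in the denominator, contributes 1/m²

Multiplying the contributions: [m³/(kg·s²)] · [kg] · [1/m²]
Adding exponents of each base unit: m: 1, s: -2
SI base units of gravitational acceleration: m/s²

The claimed units m/s² match the derived units, so the claim is correct.

Answer: Yes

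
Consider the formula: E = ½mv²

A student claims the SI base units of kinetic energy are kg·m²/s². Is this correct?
Units of each symbol in E = ½mv²:
  m (mass): kg
  v (speed): m/s  → to the power 2, contributes m²/s²
  The factor ½ is dimensionless.

Multiplying the contributions: [kg] · [m²/s²]
Adding exponents of each base unit: kg: 1, m: 2, s: -2
SI base units of kinetic energy: kg·m²/s²

The claimed units kg·m²/s² match the derived units, so the claim is correct.

Answer: Yes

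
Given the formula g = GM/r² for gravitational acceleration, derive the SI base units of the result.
Units of each symbol in g = GM/r²:
  G (gravitational constant): m³/(kg·s²)
  M (mass): kg
  r (distance): m  → to the power 2 in the denominator, contributes 1/m²

Multiplying the contributions: [m³/(kg·s²)] · [kg] · [1/m²]
Adding exponents of each base unit: m: 1, s: -2
SI base units of gravitational acceleration: m/s²

Answer: m/s²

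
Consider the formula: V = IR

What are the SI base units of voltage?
Units of each symbol in V = IR:
  I (current): A
  R (resistance, in ohms): kg·m²/(s³·A²)

Multiplying the contributions: [A] · [kg·m²/(s³·A²)]
Adding exponents of each base unit: kg: 1, m: 2, s: -3, A: -1
SI base units of voltage: kg·m²/(s³·A)

Answer: kg·m²/(s³·A)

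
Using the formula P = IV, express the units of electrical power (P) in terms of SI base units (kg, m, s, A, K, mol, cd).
Units of each symbol in P = IV:
  I (current): A
  V (voltage, in volts): kg·m²/(s³·A)

Multiplying the contributions: [A] · [kg·m²/(s³·A)]
Adding exponents of each base unit: kg: 1, m: 2, s: -3
SI base units of electrical power: kg·m²/s³

Answer: kg·m²/s³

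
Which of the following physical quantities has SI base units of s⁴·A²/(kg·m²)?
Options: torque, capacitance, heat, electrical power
Checking the SI base units of each option:
  torque (τ = Fr): kg·m²/s²  ✗
  capacitance (C = Q/V): s⁴·A²/(kg·m²)  ✓ matches
  heat (Q = mcΔT): kg·m²/s²  ✗
  electrical power (P = IV): kg·m²/s³  ✗

Only capacitance has units s⁴·A²/(kg·m²).

Answer: capacitance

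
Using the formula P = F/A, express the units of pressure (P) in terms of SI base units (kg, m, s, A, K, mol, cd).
Units of each symbol in P = F/A:
  F (force): kg·m/s²
  A (area): m²  → in the denominator, contributes 1/m²

Multiplying the contributions: [kg·m/s²] · [1/m²]
Adding exponents of each base unit: kg: 1, m: -1, s: -2
SI base units of pressure: kg/(m·s²)

Answer: kg/(m·s²)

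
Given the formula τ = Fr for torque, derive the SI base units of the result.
Units of each symbol in τ = Fr:
  F (force): kg·m/s²
  r (lever arm): m

Multiplying the contributions: [kg·m/s²] · [m]
Adding exponents of each base unit: kg: 1, m: 2, s: -2
SI base units of torque: kg·m²/s²

Answer: kg·m²/s²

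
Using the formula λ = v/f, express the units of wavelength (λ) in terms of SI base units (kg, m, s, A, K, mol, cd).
Units of each symbol in λ = v/f:
  v (wave speed): m/s
  f (frequency): 1/s  → in the denominator, contributes s

Multiplying the contributions: [m/s] · [s]
Adding exponents of each base unit: m: 1
SI base units of wavelength: m

Answer: m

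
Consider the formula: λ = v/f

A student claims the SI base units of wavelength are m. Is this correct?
Units of each symbol in λ = v/f:
  v (wave speed): m/s
  f (frequency): 1/s  → in the denominator, contributes s

Multiplying the contributions: [m/s] · [s]
Adding exponents of each base unit: m: 1
SI base units of wavelength: m

The claimed units m match the derived units, so the claim is correct.

Answer: Yes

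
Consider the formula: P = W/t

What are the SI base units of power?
Units of each symbol in P = W/t:
  W (work): kg·m²/s²
  t (time): s  → in the denominator, contributes 1/s

Multiplying the contributions: [kg·m²/s²] · [1/s]
Adding exponents of each base unit: kg: 1, m: 2, s: -3
SI base units of power: kg·m²/s³

Answer: kg·m²/s³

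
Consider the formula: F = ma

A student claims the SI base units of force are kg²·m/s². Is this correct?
Units of each symbol in F = ma:
  m (mass): kg
  a (acceleration): m/s²

Multiplying the contributions: [kg] · [m/s²]
Adding exponents of each base unit: kg: 1, m: 1, s: -2
SI base units of force: kg·m/s²

The claimed units kg²·m/s² (exponents kg: 2, m: 1, s: -2) do not match the derived units kg·m/s² (exponents kg: 1, m: 1, s: -2), so the claim is incorrect.

Answer: No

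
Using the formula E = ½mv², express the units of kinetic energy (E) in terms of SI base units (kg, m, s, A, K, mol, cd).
Units of each symbol in E = ½mv²:
  m (mass): kg
  v (speed): m/s  → to the power 2, contributes m²/s²
  The factor ½ is dimensionless.

Multiplying the contributions: [kg] · [m²/s²]
Adding exponents of each base unit: kg: 1, m: 2, s: -2
SI base units of kinetic energy: kg·m²/s²

Answer: kg·m²/s²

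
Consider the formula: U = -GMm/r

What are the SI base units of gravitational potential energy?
Units of each symbol in U = -GMm/r:
  G (gravitational constant): m³/(kg·s²)
  M (mass): kg
  m (mass): kg
  r (distance): m  → in the denominator, contributes 1/m
  The minus sign does not affect the units.

Multiplying the contributions: [m³/(kg·s²)] · [kg] · [kg] · [1/m]
Adding exponents of each base unit: kg: 1, m: 2, s: -2
SI base units of gravitational potential energy: kg·m²/s²

Answer: kg·m²/s²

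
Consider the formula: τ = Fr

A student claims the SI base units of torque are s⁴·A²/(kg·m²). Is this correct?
Units of each symbol in τ = Fr:
  F (force): kg·m/s²
  r (lever arm): m

Multiplying the contributions: [kg·m/s²] · [m]
Adding exponents of each base unit: kg: 1, m: 2, s: -2
SI base units of torque: kg·m²/s²

The claimed units s⁴·A²/(kg·m²) (exponents kg: -1, m: -2, s: 4, A: 2) do not match the derived units kg·m²/s² (exponents kg: 1, m: 2, s: -2), so the claim is incorrect.

Answer: No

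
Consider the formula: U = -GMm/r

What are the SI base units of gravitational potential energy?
Units of each symbol in U = -GMm/r:
  G (gravitational constant): m³/(kg·s²)
  M (mass): kg
  m (mass): kg
  r (distance): m  → in the denominator, contributes 1/m
  The minus sign does not affect the units.

Multiplying the contributions: [m³/(kg·s²)] · [kg] · [kg] · [1/m]
Adding exponents of each base unit: kg: 1, m: 2, s: -2
SI base units of gravitational potential energy: kg·m²/s²

Answer: kg·m²/s²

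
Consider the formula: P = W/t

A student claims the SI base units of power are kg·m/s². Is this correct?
Units of each symbol in P = W/t:
  W (work): kg·m²/s²
  t (time): s  → in the denominator, contributes 1/s

Multiplying the contributions: [kg·m²/s²] · [1/s]
Adding exponents of each base unit: kg: 1, m: 2, s: -3
SI base units of power: kg·m²/s³

The claimed units kg·m/s² (exponents kg: 1, m: 1, s: -2) do not match the derived units kg·m²/s³ (exponents kg: 1, m: 2, s: -3), so the claim is incorrect.

Answer: No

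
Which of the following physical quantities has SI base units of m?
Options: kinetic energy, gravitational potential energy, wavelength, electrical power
Checking the SI base units of each option:
  kinetic energy (E = ½mv²): kg·m²/s²  ✗
  gravitational potential energy (U = -GMm/r): kg·m²/s²  ✗
  wavelength (λ = v/f): m  ✓ matches
  electrical power (P = IV): kg·m²/s³  ✗

Only wavelength has units m.

Answer: wavelength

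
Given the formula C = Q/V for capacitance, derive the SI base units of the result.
Units of each symbol in C = Q/V:
  Q (charge, in coulombs): s·A
  V (voltage, in volts): kg·m²/(s³·A)  → in the denominator, contributes s³·A/(kg·m²)

Multiplying the contributions: [s·A] · [s³·A/(kg·m²)]
Adding exponents of each base unit: kg: -1, m: -2, s: 4, A: 2
SI base units of capacitance: s⁴·A²/(kg·m²)

Answer: s⁴·A²/(kg·m²)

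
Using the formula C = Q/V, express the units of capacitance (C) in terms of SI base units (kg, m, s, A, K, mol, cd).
Units of each symbol in C = Q/V:
  Q (charge, in coulombs): s·A
  V (voltage, in volts): kg·m²/(s³·A)  → in the denominator, contributes s³·A/(kg·m²)

Multiplying the contributions: [s·A] · [s³·A/(kg·m²)]
Adding exponents of each base unit: kg: -1, m: -2, s: 4, A: 2
SI base units of capacitance: s⁴·A²/(kg·m²)

Answer: s⁴·A²/(kg·m²)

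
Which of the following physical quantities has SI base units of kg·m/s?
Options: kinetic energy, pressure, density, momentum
Checking the SI base units of each option:
  kinetic energy (E = ½mv²): kg·m²/s²  ✗
  pressure (P = F/A): kg/(m·s²)  ✗
  density (ρ = m/V): kg/m³  ✗
  momentum (p = mv): kg·m/s  ✓ matches

Only momentum has units kg·m/s.

Answer: momentum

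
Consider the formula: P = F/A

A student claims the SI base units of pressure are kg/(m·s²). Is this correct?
Units of each symbol in P = F/A:
  F (force): kg·m/s²
  A (area): m²  → in the denominator, contributes 1/m²

Multiplying the contributions: [kg·m/s²] · [1/m²]
Adding exponents of each base unit: kg: 1, m: -1, s: -2
SI base units of pressure: kg/(m·s²)

The claimed units kg/(m·s²) match the derived units, so the claim is correct.

Answer: Yes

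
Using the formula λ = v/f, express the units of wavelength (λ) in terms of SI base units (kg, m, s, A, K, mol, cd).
Units of each symbol in λ = v/f:
  v (wave speed): m/s
  f (frequency): 1/s  → in the denominator, contributes s

Multiplying the contributions: [m/s] · [s]
Adding exponents of each base unit: m: 1
SI base units of wavelength: m

Answer: m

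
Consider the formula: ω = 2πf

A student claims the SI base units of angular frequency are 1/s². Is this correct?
Units of each symbol in ω = 2πf:
  f (frequency): 1/s
  The factor 2π is dimensionless.

Multiplying the contributions: [1/s]
Adding exponents of each base unit: s: -1
SI base units of angular frequency: 1/s

The claimed units 1/s² (exponents s: -2) do not match the derived units 1/s (exponents s: -1), so the claim is incorrect.

Answer: No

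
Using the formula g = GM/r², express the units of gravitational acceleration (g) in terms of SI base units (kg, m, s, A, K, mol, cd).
Units of each symbol in g = GM/r²:
  G (gravitational constant): m³/(kg·s²)
  M (mass): kg
  r (distance): m  → to the power 2 in the denominator, contributes 1/m²

Multiplying the contributions: [m³/(kg·s²)] · [kg] · [1/m²]
Adding exponents of each base unit: m: 1, s: -2
SI base units of gravitational acceleration: m/s²

Answer: m/s²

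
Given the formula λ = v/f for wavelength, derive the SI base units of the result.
Units of each symbol in λ = v/f:
  v (wave speed): m/s
  f (frequency): 1/s  → in the denominator, contributes s

Multiplying the contributions: [m/s] · [s]
Adding exponents of each base unit: m: 1
SI base units of wavelength: m

Answer: m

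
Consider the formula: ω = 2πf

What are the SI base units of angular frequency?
Units of each symbol in ω = 2πf:
  f (frequency): 1/s
  The factor 2π is dimensionless.

Multiplying the contributions: [1/s]
Adding exponents of each base unit: s: -1
SI base units of angular frequency: 1/s

Answer: 1/s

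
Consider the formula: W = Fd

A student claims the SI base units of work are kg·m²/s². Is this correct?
Units of each symbol in W = Fd:
  F (force): kg·m/s²
  d (displacement): m

Multiplying the contributions: [kg·m/s²] · [m]
Adding exponents of each base unit: kg: 1, m: 2, s: -2
SI base units of work: kg·m²/s²

The claimed units kg·m²/s² match the derived units, so the claim is correct.

Answer: Yes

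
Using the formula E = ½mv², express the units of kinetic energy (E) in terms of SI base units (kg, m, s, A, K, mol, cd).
Units of each symbol in E = ½mv²:
  m (mass): kg
  v (speed): m/s  → to the power 2, contributes m²/s²
  The factor ½ is dimensionless.

Multiplying the contributions: [kg] · [m²/s²]
Adding exponents of each base unit: kg: 1, m: 2, s: -2
SI base units of kinetic energy: kg·m²/s²

Answer: kg·m²/s²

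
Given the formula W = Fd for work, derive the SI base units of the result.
Units of each symbol in W = Fd:
  F (force): kg·m/s²
  d (displacement): m

Multiplying the contributions: [kg·m/s²] · [m]
Adding exponents of each base unit: kg: 1, m: 2, s: -2
SI base units of work: kg·m²/s²

Answer: kg·m²/s²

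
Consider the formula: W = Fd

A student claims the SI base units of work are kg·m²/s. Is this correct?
Units of each symbol in W = Fd:
  F (force): kg·m/s²
  d (displacement): m

Multiplying the contributions: [kg·m/s²] · [m]
Adding exponents of each base unit: kg: 1, m: 2, s: -2
SI base units of work: kg·m²/s²

The claimed units kg·m²/s (exponents kg: 1, m: 2, s: -1) do not match the derived units kg·m²/s² (exponents kg: 1, m: 2, s: -2), so the claim is incorrect.

Answer: No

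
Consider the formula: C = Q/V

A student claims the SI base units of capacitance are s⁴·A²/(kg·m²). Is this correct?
Units of each symbol in C = Q/V:
  Q (charge, in coulombs): s·A
  V (voltage, in volts): kg·m²/(s³·A)  → in the denominator, contributes s³·A/(kg·m²)

Multiplying the contributions: [s·A] · [s³·A/(kg·m²)]
Adding exponents of each base unit: kg: -1, m: -2, s: 4, A: 2
SI base units of capacitance: s⁴·A²/(kg·m²)

The claimed units s⁴·A²/(kg·m²) match the derived units, so the claim is correct.

Answer: Yes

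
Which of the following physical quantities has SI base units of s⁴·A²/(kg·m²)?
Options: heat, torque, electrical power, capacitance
Checking the SI base units of each option:
  heat (Q = mcΔT): kg·m²/s²  ✗
  torque (τ = Fr): kg·m²/s²  ✗
  electrical power (P = IV): kg·m²/s³  ✗
  capacitance (C = Q/V): s⁴·A²/(kg·m²)  ✓ matches

Only capacitance has units s⁴·A²/(kg·m²).

Answer: capacitance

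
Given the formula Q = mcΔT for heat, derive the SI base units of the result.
Units of each symbol in Q = mcΔT:
  m (mass): kg
  c (specific heat capacity, in J/(kg·K)): m²/(s²·K)
  ΔT (temperature change): K

Multiplying the contributions: [kg] · [m²/(s²·K)] · [K]
Adding exponents of each base unit: kg: 1, m: 2, s: -2
SI base units of heat: kg·m²/s²

Answer: kg·m²/s²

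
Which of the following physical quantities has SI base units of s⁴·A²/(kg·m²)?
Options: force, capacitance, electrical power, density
Checking the SI base units of each option:
  force (F = ma): kg·m/s²  ✗
  capacitance (C = Q/V): s⁴·A²/(kg·m²)  ✓ matches
  electrical power (P = IV): kg·m²/s³  ✗
  density (ρ = m/V): kg/m³  ✗

Only capacitance has units s⁴·A²/(kg·m²).

Answer: capacitance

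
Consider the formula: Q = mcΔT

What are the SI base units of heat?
Units of each symbol in Q = mcΔT:
  m (mass): kg
  c (specific heat capacity, in J/(kg·K)): m²/(s²·K)
  ΔT (temperature change): K

Multiplying the contributions: [kg] · [m²/(s²·K)] · [K]
Adding exponents of each base unit: kg: 1, m: 2, s: -2
SI base units of heat: kg·m²/s²

Answer: kg·m²/s²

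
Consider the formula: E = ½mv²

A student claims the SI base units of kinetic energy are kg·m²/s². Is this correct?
Units of each symbol in E = ½mv²:
  m (mass): kg
  v (speed): m/s  → to the power 2, contributes m²/s²
  The factor ½ is dimensionless.

Multiplying the contributions: [kg] · [m²/s²]
Adding exponents of each base unit: kg: 1, m: 2, s: -2
SI base units of kinetic energy: kg·m²/s²

The claimed units kg·m²/s² match the derived units, so the claim is correct.

Answer: Yes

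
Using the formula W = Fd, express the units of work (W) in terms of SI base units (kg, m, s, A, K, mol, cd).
Units of each symbol in W = Fd:
  F (force): kg·m/s²
  d (displacement): m

Multiplying the contributions: [kg·m/s²] · [m]
Adding exponents of each base unit: kg: 1, m: 2, s: -2
SI base units of work: kg·m²/s²

Answer: kg·m²/s²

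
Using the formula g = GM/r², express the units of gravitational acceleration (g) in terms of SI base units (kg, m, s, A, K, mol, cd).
Units of each symbol in g = GM/r²:
  G (gravitational constant): m³/(kg·s²)
  M (mass): kg
  r (distance): m  → to the power 2 in the denominator, contributes 1/m²

Multiplying the contributions: [m³/(kg·s²)] · [kg] · [1/m²]
Adding exponents of each base unit: m: 1, s: -2
SI base units of gravitational acceleration: m/s²

Answer: m/s²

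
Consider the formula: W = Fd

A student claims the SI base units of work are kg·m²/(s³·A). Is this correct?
Units of each symbol in W = Fd:
  F (force): kg·m/s²
  d (displacement): m

Multiplying the contributions: [kg·m/s²] · [m]
Adding exponents of each base unit: kg: 1, m: 2, s: -2
SI base units of work: kg·m²/s²

The claimed units kg·m²/(s³·A) (exponents kg: 1, m: 2, s: -3, A: -1) do not match the derived units kg·m²/s² (exponents kg: 1, m: 2, s: -2), so the claim is incorrect.

Answer: No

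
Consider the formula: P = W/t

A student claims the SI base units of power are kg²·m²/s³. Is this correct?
Units of each symbol in P = W/t:
  W (work): kg·m²/s²
  t (time): s  → in the denominator, contributes 1/s

Multiplying the contributions: [kg·m²/s²] · [1/s]
Adding exponents of each base unit: kg: 1, m: 2, s: -3
SI base units of power: kg·m²/s³

The claimed units kg²·m²/s³ (exponents kg: 2, m: 2, s: -3) do not match the derived units kg·m²/s³ (exponents kg: 1, m: 2, s: -3), so the claim is incorrect.

Answer: No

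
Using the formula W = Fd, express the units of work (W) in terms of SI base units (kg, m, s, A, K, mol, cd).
Units of each symbol in W = Fd:
  F (force): kg·m/s²
  d (displacement): m

Multiplying the contributions: [kg·m/s²] · [m]
Adding exponents of each base unit: kg: 1, m: 2, s: -2
SI base units of work: kg·m²/s²

Answer: kg·m²/s²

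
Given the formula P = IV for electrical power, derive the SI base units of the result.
Units of each symbol in P = IV:
  I (current): A
  V (voltage, in volts): kg·m²/(s³·A)

Multiplying the contributions: [A] · [kg·m²/(s³·A)]
Adding exponents of each base unit: kg: 1, m: 2, s: -3
SI base units of electrical power: kg·m²/s³

Answer: kg·m²/s³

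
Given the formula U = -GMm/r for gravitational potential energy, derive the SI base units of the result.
Units of each symbol in U = -GMm/r:
  G (gravitational constant): m³/(kg·s²)
  M (mass): kg
  m (mass): kg
  r (distance): m  → in the denominator, contributes 1/m
  The minus sign does not affect the units.

Multiplying the contributions: [m³/(kg·s²)] · [kg] · [kg] · [1/m]
Adding exponents of each base unit: kg: 1, m: 2, s: -2
SI base units of gravitational potential energy: kg·m²/s²

Answer: kg·m²/s²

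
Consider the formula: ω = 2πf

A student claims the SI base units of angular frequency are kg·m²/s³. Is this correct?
Units of each symbol in ω = 2πf:
  f (frequency): 1/s
  The factor 2π is dimensionless.

Multiplying the contributions: [1/s]
Adding exponents of each base unit: s: -1
SI base units of angular frequency: 1/s

The claimed units kg·m²/s³ (exponents kg: 1, m: 2, s: -3) do not match the derived units 1/s (exponents s: -1), so the claim is incorrect.

Answer: No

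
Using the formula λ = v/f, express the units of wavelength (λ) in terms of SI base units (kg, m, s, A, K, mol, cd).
Units of each symbol in λ = v/f:
  v (wave speed): m/s
  f (frequency): 1/s  → in the denominator, contributes s

Multiplying the contributions: [m/s] · [s]
Adding exponents of each base unit: m: 1
SI base units of wavelength: m

Answer: m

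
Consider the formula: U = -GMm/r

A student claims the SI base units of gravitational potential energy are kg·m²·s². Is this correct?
Units of each symbol in U = -GMm/r:
  G (gravitational constant): m³/(kg·s²)
  M (mass): kg
  m (mass): kg
  r (distance): m  → in the denominator, contributes 1/m
  The minus sign does not affect the units.

Multiplying the contributions: [m³/(kg·s²)] · [kg] · [kg] · [1/m]
Adding exponents of each base unit: kg: 1, m: 2, s: -2
SI base units of gravitational potential energy: kg·m²/s²

The claimed units kg·m²·s² (exponents kg: 1, m: 2, s: 2) do not match the derived units kg·m²/s² (exponents kg: 1, m: 2, s: -2), so the claim is incorrect.

Answer: No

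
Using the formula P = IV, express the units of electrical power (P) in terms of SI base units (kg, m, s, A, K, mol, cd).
Units of each symbol in P = IV:
  I (current): A
  V (voltage, in volts): kg·m²/(s³·A)

Multiplying the contributions: [A] · [kg·m²/(s³·A)]
Adding exponents of each base unit: kg: 1, m: 2, s: -3
SI base units of electrical power: kg·m²/s³

Answer: kg·m²/s³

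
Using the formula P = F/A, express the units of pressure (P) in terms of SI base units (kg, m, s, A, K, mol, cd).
Units of each symbol in P = F/A:
  F (force): kg·m/s²
  A (area): m²  → in the denominator, contributes 1/m²

Multiplying the contributions: [kg·m/s²] · [1/m²]
Adding exponents of each base unit: kg: 1, m: -1, s: -2
SI base units of pressure: kg/(m·s²)

Answer: kg/(m·s²)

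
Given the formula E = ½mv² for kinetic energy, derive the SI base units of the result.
Units of each symbol in E = ½mv²:
  m (mass): kg
  v (speed): m/s  → to the power 2, contributes m²/s²
  The factor ½ is dimensionless.

Multiplying the contributions: [kg] · [m²/s²]
Adding exponents of each base unit: kg: 1, m: 2, s: -2
SI base units of kinetic energy: kg·m²/s²

Answer: kg·m²/s²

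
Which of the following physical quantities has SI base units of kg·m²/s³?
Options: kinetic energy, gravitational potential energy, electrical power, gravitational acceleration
Checking the SI base units of each option:
  kinetic energy (E = ½mv²): kg·m²/s²  ✗
  gravitational potential energy (U = -GMm/r): kg·m²/s²  ✗
  electrical power (P = IV): kg·m²/s³  ✓ matches
  gravitational acceleration (g = GM/r²): m/s²  ✗

Only electrical power has units kg·m²/s³.

Answer: electrical power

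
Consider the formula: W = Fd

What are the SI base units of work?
Units of each symbol in W = Fd:
  F (force): kg·m/s²
  d (displacement): m

Multiplying the contributions: [kg·m/s²] · [m]
Adding exponents of each base unit: kg: 1, m: 2, s: -2
SI base units of work: kg·m²/s²

Answer: kg·m²/s²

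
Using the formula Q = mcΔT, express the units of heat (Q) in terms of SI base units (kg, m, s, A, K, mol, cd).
Units of each symbol in Q = mcΔT:
  m (mass): kg
  c (specific heat capacity, in J/(kg·K)): m²/(s²·K)
  ΔT (temperature change): K

Multiplying the contributions: [kg] · [m²/(s²·K)] · [K]
Adding exponents of each base unit: kg: 1, m: 2, s: -2
SI base units of heat: kg·m²/s²

Answer: kg·m²/s²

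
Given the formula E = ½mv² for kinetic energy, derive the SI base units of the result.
Units of each symbol in E = ½mv²:
  m (mass): kg
  v (speed): m/s  → to the power 2, contributes m²/s²
  The factor ½ is dimensionless.

Multiplying the contributions: [kg] · [m²/s²]
Adding exponents of each base unit: kg: 1, m: 2, s: -2
SI base units of kinetic energy: kg·m²/s²

Answer: kg·m²/s²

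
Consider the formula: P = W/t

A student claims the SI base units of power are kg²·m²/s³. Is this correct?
Units of each symbol in P = W/t:
  W (work): kg·m²/s²
  t (time): s  → in the denominator, contributes 1/s

Multiplying the contributions: [kg·m²/s²] · [1/s]
Adding exponents of each base unit: kg: 1, m: 2, s: -3
SI base units of power: kg·m²/s³

The claimed units kg²·m²/s³ (exponents kg: 2, m: 2, s: -3) do not match the derived units kg·m²/s³ (exponents kg: 1, m: 2, s: -3), so the claim is incorrect.

Answer: No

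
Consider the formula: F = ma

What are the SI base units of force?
Units of each symbol in F = ma:
  m (mass): kg
  a (acceleration): m/s²

Multiplying the contributions: [kg] · [m/s²]
Adding exponents of each base unit: kg: 1, m: 1, s: -2
SI base units of force: kg·m/s²

Answer: kg·m/s²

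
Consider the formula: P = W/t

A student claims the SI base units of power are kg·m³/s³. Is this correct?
Units of each symbol in P = W/t:
  W (work): kg·m²/s²
  t (time): s  → in the denominator, contributes 1/s

Multiplying the contributions: [kg·m²/s²] · [1/s]
Adding exponents of each base unit: kg: 1, m: 2, s: -3
SI base units of power: kg·m²/s³

The claimed units kg·m³/s³ (exponents kg: 1, m: 3, s: -3) do not match the derived units kg·m²/s³ (exponents kg: 1, m: 2, s: -3), so the claim is incorrect.

Answer: No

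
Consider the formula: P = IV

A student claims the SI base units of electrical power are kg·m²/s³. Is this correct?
Units of each symbol in P = IV:
  I (current): A
  V (voltage, in volts): kg·m²/(s³·A)

Multiplying the contributions: [A] · [kg·m²/(s³·A)]
Adding exponents of each base unit: kg: 1, m: 2, s: -3
SI base units of electrical power: kg·m²/s³

The claimed units kg·m²/s³ match the derived units, so the claim is correct.

Answer: Yes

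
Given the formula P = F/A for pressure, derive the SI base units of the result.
Units of each symbol in P = F/A:
  F (force): kg·m/s²
  A (area): m²  → in the denominator, contributes 1/m²

Multiplying the contributions: [kg·m/s²] · [1/m²]
Adding exponents of each base unit: kg: 1, m: -1, s: -2
SI base units of pressure: kg/(m·s²)

Answer: kg/(m·s²)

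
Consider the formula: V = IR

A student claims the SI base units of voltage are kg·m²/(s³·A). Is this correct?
Units of each symbol in V = IR:
  I (current): A
  R (resistance, in ohms): kg·m²/(s³·A²)

Multiplying the contributions: [A] · [kg·m²/(s³·A²)]
Adding exponents of each base unit: kg: 1, m: 2, s: -3, A: -1
SI base units of voltage: kg·m²/(s³·A)

The claimed units kg·m²/(s³·A) match the derived units, so the claim is correct.

Answer: Yes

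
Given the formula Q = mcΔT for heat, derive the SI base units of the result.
Units of each symbol in Q = mcΔT:
  m (mass): kg
  c (specific heat capacity, in J/(kg·K)): m²/(s²·K)
  ΔT (temperature change): K

Multiplying the contributions: [kg] · [m²/(s²·K)] · [K]
Adding exponents of each base unit: kg: 1, m: 2, s: -2
SI base units of heat: kg·m²/s²

Answer: kg·m²/s²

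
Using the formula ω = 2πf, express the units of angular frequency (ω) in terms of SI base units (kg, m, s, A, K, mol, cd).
Units of each symbol in ω = 2πf:
  f (frequency): 1/s
  The factor 2π is dimensionless.

Multiplying the contributions: [1/s]
Adding exponents of each base unit: s: -1
SI base units of angular frequency: 1/s

Answer: 1/s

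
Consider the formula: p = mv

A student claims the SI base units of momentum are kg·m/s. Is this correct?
Units of each symbol in p = mv:
  m (mass): kg
  v (velocity): m/s

Multiplying the contributions: [kg] · [m/s]
Adding exponents of each base unit: kg: 1, m: 1, s: -1
SI base units of momentum: kg·m/s

The claimed units kg·m/s match the derived units, so the claim is correct.

Answer: Yes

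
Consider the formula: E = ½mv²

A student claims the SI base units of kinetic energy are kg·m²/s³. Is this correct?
Units of each symbol in E = ½mv²:
  m (mass): kg
  v (speed): m/s  → to the power 2, contributes m²/s²
  The factor ½ is dimensionless.

Multiplying the contributions: [kg] · [m²/s²]
Adding exponents of each base unit: kg: 1, m: 2, s: -2
SI base units of kinetic energy: kg·m²/s²

The claimed units kg·m²/s³ (exponents kg: 1, m: 2, s: -3) do not match the derived units kg·m²/s² (exponents kg: 1, m: 2, s: -2), so the claim is incorrect.

Answer: No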